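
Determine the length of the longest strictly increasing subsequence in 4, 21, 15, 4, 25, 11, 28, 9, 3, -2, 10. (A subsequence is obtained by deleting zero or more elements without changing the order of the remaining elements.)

4

Let dp[i] be the longest increasing subsequence ending at position i. Then dp = [1, 2, 2, 1, 3, 2, 4, 2, 1, 1, 3].
The maximum is 4; one witness is 4, 21, 25, 28 at positions 1,2,5,7.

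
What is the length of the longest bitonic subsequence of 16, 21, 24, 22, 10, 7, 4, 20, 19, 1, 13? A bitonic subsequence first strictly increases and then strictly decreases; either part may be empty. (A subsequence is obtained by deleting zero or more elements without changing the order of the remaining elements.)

8

Let inc[i] be the LIS ending at i and dec[i] the longest strictly decreasing subsequence starting at i. inc = [1, 2, 3, 3, 1, 1, 1, 2, 2, 1, 2], dec = [5, 5, 6, 5, 4, 3, 2, 3, 2, 1, 1].
max_i inc[i]+dec[i]−1 = 8, with one witness 16, 21, 24, 22, 10, 7, 4, 1.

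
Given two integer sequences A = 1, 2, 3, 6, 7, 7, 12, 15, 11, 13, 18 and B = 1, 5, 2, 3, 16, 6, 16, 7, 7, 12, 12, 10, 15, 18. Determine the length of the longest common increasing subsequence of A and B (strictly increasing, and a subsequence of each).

8

A longest common strictly increasing subsequence is 1, 2, 3, 6, 7, 12, 15, 18 (length 8); it appears in order in both A and B, and no longer such subsequence exists.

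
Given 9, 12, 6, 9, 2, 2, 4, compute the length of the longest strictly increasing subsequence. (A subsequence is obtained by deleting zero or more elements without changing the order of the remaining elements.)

Scanning left to right, the best length ending at each element is: 9→1, 12→2, 6→1, 9→2, 2→1, 2→1, 4→2.
So the longest increasing subsequence has length 2, e.g. 9, 12.

2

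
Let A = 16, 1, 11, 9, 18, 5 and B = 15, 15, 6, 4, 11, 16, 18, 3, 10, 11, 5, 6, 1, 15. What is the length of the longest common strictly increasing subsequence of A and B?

2

For each value that appears in both, track the longest common increasing run ending there.
The best achievable length is 2; one witness is 11, 18 (A-positions 3,5, B-positions 5,7).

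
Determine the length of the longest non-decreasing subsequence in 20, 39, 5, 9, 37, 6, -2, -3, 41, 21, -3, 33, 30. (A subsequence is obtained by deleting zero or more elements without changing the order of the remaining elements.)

Let dp[i] be the longest non-decreasing subsequence ending at position i. Then dp = [1, 2, 1, 2, 3, 2, 1, 1, 4, 3, 2, 4, 4].
The maximum is 4; one witness is 5, 9, 37, 41 at positions 3,4,5,9.

4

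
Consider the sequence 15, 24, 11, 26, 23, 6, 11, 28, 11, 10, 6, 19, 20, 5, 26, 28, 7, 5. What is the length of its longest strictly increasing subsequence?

Scanning left to right, the best length ending at each element is: 15→1, 24→2, 11→1, 26→3, 23→2, 6→1, 11→2, 28→4, 11→2, 10→2, 6→1, 19→3, 20→4, 5→1, 26→5, 28→6, 7→2, 5→1.
So the longest increasing subsequence has length 6, e.g. 6, 11, 19, 20, 26, 28.

6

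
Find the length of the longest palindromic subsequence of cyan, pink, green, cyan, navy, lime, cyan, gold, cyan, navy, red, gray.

One longest palindromic subsequence is navy cyan gold cyan navy (positions 5,7,8,9,10); it reads the same forward and backward, and the interval DP gives dp[1][12] = 5.

5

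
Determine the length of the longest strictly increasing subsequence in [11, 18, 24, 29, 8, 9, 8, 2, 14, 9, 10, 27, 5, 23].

4

One longest increasing subsequence is 11, 18, 24, 29 (positions 1,2,3,4), of length 4; no longer one exists.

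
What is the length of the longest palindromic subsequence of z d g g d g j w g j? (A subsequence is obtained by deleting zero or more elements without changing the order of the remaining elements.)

One longest palindromic subsequence is ggdgg (positions 3,4,5,6,9); it reads the same forward and backward, and the interval DP gives dp[1][10] = 5.

5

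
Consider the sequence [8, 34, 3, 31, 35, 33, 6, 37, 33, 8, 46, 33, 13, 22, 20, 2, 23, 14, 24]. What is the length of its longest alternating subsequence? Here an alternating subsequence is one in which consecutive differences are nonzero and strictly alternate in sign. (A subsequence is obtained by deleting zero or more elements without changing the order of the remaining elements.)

14

A longest alternating subsequence is 8, 34, 3, 35, 33, 37, 33, 46, 13, 22, 20, 23, 14, 24 (positions 1,2,3,5,6,8,9,11,13,14,15,17,18,19); its 13 consecutive differences strictly alternate in sign, and length 14 is optimal.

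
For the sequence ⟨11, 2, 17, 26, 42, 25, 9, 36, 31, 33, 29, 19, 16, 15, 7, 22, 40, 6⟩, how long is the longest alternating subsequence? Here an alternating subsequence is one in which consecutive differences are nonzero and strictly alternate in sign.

10

A longest alternating subsequence is 11, 2, 26, 25, 36, 31, 33, 19, 22, 6 (positions 1,2,4,6,8,9,10,12,16,18); its 9 consecutive differences strictly alternate in sign, and length 10 is optimal.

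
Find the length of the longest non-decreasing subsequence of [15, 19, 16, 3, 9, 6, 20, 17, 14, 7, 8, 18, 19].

6

Let dp[i] be the longest non-decreasing subsequence ending at position i. Then dp = [1, 2, 2, 1, 2, 2, 3, 3, 3, 3, 4, 5, 6].
The maximum is 6; one witness is 3, 6, 7, 8, 18, 19 at positions 4,6,10,11,12,13.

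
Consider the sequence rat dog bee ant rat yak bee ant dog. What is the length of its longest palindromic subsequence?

5

One longest palindromic subsequence is dog ant bee ant dog (positions 2,4,7,8,9); it reads the same forward and backward, and the interval DP gives dp[1][9] = 5.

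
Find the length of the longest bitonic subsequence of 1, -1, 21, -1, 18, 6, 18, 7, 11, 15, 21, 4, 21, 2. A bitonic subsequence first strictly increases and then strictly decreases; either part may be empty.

Let inc[i] be the LIS ending at i and dec[i] the longest strictly decreasing subsequence starting at i. inc = [1, 1, 2, 1, 2, 2, 3, 3, 4, 5, 6, 2, 6, 2], dec = [2, 1, 5, 1, 4, 3, 4, 3, 3, 3, 3, 2, 2, 1].
max_i inc[i]+dec[i]−1 = 8, with one witness 1, 6, 7, 11, 15, 21, 4, 2.

8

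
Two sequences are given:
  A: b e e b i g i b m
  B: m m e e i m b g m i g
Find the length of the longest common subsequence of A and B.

5

Backtracking the LCS table gives one alignment: e (A2,B3) → e (A3,B4) → b (A4,B7) → i (A5,B10) → g (A6,B11).
So the longest common subsequence has length 5.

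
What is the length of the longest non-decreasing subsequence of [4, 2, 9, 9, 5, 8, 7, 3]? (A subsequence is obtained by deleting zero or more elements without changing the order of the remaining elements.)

One longest non-decreasing subsequence is 4, 9, 9 (positions 1,3,4), of length 3; no longer one exists.

3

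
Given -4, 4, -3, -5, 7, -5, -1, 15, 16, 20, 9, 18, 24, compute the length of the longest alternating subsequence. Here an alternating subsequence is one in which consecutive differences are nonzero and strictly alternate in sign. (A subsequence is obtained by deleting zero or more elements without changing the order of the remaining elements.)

8

Track the best alternating length ending on an up-step vs a down-step at each position: up/down = 1/1, 2/1, 2/3, 1/3, 4/1, 1/5, 6/5, 6/1, 6/1, 6/1, 6/7, 8/7, 8/1.
The maximum over both is 8; one such subsequence is -4, 4, -3, 7, -5, 15, 9, 18.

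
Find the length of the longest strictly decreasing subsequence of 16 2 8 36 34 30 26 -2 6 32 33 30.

One longest decreasing subsequence is 36, 34, 30, 26, -2 (positions 4,5,6,7,8), of length 5; no longer one exists.

5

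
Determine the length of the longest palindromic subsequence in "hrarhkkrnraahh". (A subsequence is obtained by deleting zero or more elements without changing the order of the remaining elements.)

8

One longest palindromic subsequence is harkkrah (positions 1,3,4,6,7,10,12,14); it reads the same forward and backward, and the interval DP gives dp[1][14] = 8.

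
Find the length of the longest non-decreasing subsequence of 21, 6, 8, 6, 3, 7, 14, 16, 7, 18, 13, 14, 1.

Let dp[i] be the longest non-decreasing subsequence ending at position i. Then dp = [1, 1, 2, 2, 1, 3, 4, 5, 4, 6, 5, 6, 1].
The maximum is 6; one witness is 6, 6, 7, 14, 16, 18 at positions 2,4,6,7,8,10.

6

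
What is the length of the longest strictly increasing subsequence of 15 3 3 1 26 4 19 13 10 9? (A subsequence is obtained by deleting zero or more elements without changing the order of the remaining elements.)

3

Scanning left to right, the best length ending at each element is: 15→1, 3→1, 3→1, 1→1, 26→2, 4→2, 19→3, 13→3, 10→3, 9→3.
So the longest increasing subsequence has length 3, e.g. 3, 4, 19.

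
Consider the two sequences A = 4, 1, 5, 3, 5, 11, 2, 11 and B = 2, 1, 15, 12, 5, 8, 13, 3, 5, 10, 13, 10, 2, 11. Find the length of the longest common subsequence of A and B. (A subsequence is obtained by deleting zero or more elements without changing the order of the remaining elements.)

A longest common subsequence is 1, 5, 3, 5, 2, 11 (length 6); the LCS DP confirms no longer common subsequence exists.

6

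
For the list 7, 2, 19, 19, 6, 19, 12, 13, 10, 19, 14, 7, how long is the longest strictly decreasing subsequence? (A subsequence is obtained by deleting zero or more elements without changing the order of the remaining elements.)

One longest decreasing subsequence is 19, 12, 10, 7 (positions 3,7,9,12), of length 4; no longer one exists.

4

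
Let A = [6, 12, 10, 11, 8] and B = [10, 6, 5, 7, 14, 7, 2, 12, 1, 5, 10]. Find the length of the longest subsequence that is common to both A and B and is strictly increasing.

For each value that appears in both, track the longest common increasing run ending there.
The best achievable length is 2; one witness is 6, 12 (A-positions 1,2, B-positions 2,8).

2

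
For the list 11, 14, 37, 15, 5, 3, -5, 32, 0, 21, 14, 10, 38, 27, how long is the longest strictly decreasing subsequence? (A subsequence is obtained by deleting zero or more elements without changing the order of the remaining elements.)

5

One longest decreasing subsequence is 37, 15, 5, 3, -5 (positions 3,4,5,6,7), of length 5; no longer one exists.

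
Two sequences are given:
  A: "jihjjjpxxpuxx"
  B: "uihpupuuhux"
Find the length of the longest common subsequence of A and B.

A longest common subsequence is ihppux (length 6); the LCS DP confirms no longer common subsequence exists.

6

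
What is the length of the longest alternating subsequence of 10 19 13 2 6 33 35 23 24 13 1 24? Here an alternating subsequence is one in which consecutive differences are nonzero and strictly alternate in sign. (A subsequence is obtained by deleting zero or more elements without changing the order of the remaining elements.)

A longest alternating subsequence is 10, 19, 13, 33, 23, 24, 13, 24 (positions 1,2,3,6,8,9,10,12); its 7 consecutive differences strictly alternate in sign, and length 8 is optimal.

8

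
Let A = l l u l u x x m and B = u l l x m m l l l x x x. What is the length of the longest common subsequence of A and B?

5

Backtracking the LCS table gives one alignment: l (A1,B7) → l (A2,B8) → l (A4,B9) → x (A6,B11) → x (A7,B12).
So the longest common subsequence has length 5.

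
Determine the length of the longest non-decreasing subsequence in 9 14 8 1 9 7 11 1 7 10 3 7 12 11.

Scanning left to right, the best length ending at each element is: 9→1, 14→2, 8→1, 1→1, 9→2, 7→2, 11→3, 1→2, 7→3, 10→4, 3→3, 7→4, 12→5, 11→5.
So the longest non-decreasing subsequence has length 5, e.g. 1, 7, 7, 10, 12.

5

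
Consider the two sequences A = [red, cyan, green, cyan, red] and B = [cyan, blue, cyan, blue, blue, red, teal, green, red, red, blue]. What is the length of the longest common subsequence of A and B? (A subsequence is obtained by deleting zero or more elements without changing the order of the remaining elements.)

Backtracking the LCS table gives one alignment: red (A1,B6) → green (A3,B8) → red (A5,B10).
So the longest common subsequence has length 3.

3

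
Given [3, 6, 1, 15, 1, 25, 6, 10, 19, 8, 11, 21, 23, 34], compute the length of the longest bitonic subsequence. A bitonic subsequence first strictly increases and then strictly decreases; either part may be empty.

7

One longest bitonic subsequence is 3, 6, 15, 19, 21, 23, 34 (positions 1,2,4,9,12,13,14): it rises to 34 then falls. Length 7 is optimal.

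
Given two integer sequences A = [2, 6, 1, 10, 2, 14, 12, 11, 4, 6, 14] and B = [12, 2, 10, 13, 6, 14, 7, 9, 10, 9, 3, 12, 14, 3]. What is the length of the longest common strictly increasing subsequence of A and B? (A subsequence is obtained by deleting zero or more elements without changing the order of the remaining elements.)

5

A longest common strictly increasing subsequence is 2, 6, 10, 12, 14 (length 5); it appears in order in both A and B, and no longer such subsequence exists.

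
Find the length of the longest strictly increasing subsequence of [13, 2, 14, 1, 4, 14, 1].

3

One longest increasing subsequence is 2, 4, 14 (positions 2,5,6), of length 3; no longer one exists.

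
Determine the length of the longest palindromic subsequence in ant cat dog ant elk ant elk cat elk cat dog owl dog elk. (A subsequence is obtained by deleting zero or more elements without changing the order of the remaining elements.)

One longest palindromic subsequence is elk dog owl dog elk (positions 5,11,12,13,14); it reads the same forward and backward, and the interval DP gives dp[1][14] = 5.

5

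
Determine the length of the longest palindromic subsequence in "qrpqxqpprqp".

One longest palindromic subsequence is qrpqxqprq (positions 1,2,3,4,5,6,8,9,10); it reads the same forward and backward, and the interval DP gives dp[1][11] = 9.

9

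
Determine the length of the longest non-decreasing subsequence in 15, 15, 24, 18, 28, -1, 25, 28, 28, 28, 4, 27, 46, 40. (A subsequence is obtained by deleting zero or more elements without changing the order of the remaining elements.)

8

One longest non-decreasing subsequence is 15, 15, 24, 28, 28, 28, 28, 46 (positions 1,2,3,5,8,9,10,13), of length 8; no longer one exists.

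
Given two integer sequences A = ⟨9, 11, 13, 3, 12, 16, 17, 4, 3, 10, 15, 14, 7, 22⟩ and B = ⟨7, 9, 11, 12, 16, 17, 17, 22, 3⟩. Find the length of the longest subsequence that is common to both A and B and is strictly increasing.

A longest common strictly increasing subsequence is 9, 11, 12, 16, 17, 22 (length 6); it appears in order in both A and B, and no longer such subsequence exists.

6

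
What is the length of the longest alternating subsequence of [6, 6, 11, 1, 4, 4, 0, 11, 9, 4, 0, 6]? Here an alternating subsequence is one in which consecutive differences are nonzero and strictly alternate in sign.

8

Track the best alternating length ending on an up-step vs a down-step at each position: up/down = 1/1, 1/1, 2/1, 1/3, 4/3, 4/3, 1/5, 6/1, 6/7, 6/7, 1/7, 8/7.
The maximum over both is 8; one such subsequence is 6, 11, 1, 4, 0, 11, 4, 6.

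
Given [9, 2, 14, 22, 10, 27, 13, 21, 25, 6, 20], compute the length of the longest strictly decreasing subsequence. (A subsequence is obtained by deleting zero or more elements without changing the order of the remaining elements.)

3

Scanning left to right, the best length ending at each element is: 9→1, 2→2, 14→1, 22→1, 10→2, 27→1, 13→2, 21→2, 25→2, 6→3, 20→3.
So the longest decreasing subsequence has length 3, e.g. 14, 10, 6.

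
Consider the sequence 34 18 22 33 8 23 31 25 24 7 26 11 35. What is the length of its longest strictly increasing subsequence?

Let dp[i] be the longest increasing subsequence ending at position i. Then dp = [1, 1, 2, 3, 1, 3, 4, 4, 4, 1, 5, 2, 6].
The maximum is 6; one witness is 18, 22, 23, 25, 26, 35 at positions 2,3,6,8,11,13.

6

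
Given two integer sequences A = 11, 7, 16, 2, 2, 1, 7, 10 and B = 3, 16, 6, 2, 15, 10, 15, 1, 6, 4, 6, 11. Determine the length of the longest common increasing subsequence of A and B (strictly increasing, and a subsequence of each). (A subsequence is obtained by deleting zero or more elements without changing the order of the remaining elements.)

2

For each value that appears in both, track the longest common increasing run ending there.
The best achievable length is 2; one witness is 2, 10 (A-positions 4,8, B-positions 4,6).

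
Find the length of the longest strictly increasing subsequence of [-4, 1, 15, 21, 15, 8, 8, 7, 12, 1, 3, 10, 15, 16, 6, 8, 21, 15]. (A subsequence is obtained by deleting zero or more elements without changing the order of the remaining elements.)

One longest increasing subsequence is -4, 1, 8, 12, 15, 16, 21 (positions 1,2,6,9,13,14,17), of length 7; no longer one exists.

7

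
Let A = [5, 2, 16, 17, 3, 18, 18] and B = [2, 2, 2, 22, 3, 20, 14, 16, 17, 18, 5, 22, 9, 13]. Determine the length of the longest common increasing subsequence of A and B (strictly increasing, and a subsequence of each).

4

A longest common strictly increasing subsequence is 2, 16, 17, 18 (length 4); it appears in order in both A and B, and no longer such subsequence exists.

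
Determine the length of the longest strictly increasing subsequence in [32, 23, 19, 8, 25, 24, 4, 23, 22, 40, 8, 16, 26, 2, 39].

5

Let dp[i] be the longest increasing subsequence ending at position i. Then dp = [1, 1, 1, 1, 2, 2, 1, 2, 2, 3, 2, 3, 4, 1, 5].
The maximum is 5; one witness is 4, 8, 16, 26, 39 at positions 7,11,12,13,15.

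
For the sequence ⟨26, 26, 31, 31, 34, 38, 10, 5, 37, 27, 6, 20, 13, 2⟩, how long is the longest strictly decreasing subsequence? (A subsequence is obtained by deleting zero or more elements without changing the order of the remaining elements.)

Scanning left to right, the best length ending at each element is: 26→1, 26→1, 31→1, 31→1, 34→1, 38→1, 10→2, 5→3, 37→2, 27→3, 6→4, 20→4, 13→5, 2→6.
So the longest decreasing subsequence has length 6, e.g. 38, 37, 27, 20, 13, 2.

6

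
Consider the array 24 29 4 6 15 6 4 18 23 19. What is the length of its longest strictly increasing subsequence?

5

One longest increasing subsequence is 4, 6, 15, 18, 23 (positions 3,4,5,8,9), of length 5; no longer one exists.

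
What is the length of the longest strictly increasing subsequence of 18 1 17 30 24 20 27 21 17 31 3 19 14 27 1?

Let dp[i] be the longest increasing subsequence ending at position i. Then dp = [1, 1, 2, 3, 3, 3, 4, 4, 2, 5, 2, 3, 3, 5, 1].
The maximum is 5; one witness is 1, 17, 24, 27, 31 at positions 2,3,5,7,10.

5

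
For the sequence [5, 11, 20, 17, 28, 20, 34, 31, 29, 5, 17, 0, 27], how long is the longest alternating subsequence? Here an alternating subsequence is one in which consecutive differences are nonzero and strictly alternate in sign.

10

Track the best alternating length ending on an up-step vs a down-step at each position: up/down = 1/1, 2/1, 2/1, 2/3, 4/1, 4/5, 6/1, 6/7, 6/7, 1/7, 8/7, 1/9, 10/7.
The maximum over both is 10; one such subsequence is 5, 20, 17, 28, 20, 34, 5, 17, 0, 27.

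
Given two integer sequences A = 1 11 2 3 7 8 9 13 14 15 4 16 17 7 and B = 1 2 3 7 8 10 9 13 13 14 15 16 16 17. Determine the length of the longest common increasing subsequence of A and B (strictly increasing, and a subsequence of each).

For each value that appears in both, track the longest common increasing run ending there.
The best achievable length is 11; one witness is 1, 2, 3, 7, 8, 9, 13, 14, 15, 16, 17 (A-positions 1,3,4,5,6,7,8,9,10,12,13, B-positions 1,2,3,4,5,7,8,10,11,12,14).

11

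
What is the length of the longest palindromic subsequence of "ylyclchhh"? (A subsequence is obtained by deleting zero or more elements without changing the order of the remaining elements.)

3

One longest palindromic subsequence is hhh (positions 7,8,9); it reads the same forward and backward, and the interval DP gives dp[1][9] = 3.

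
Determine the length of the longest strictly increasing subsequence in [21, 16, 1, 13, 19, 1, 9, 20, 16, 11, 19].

One longest increasing subsequence is 1, 13, 19, 20 (positions 3,4,5,8), of length 4; no longer one exists.

4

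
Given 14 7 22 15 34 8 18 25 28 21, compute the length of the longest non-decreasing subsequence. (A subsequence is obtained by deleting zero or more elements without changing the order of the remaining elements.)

One longest non-decreasing subsequence is 14, 15, 18, 25, 28 (positions 1,4,7,8,9), of length 5; no longer one exists.

5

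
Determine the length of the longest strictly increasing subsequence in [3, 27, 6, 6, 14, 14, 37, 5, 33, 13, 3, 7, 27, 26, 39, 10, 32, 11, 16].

Scanning left to right, the best length ending at each element is: 3→1, 27→2, 6→2, 6→2, 14→3, 14→3, 37→4, 5→2, 33→4, 13→3, 3→1, 7→3, 27→4, 26→4, 39→5, 10→4, 32→5, 11→5, 16→6.
So the longest increasing subsequence has length 6, e.g. 3, 6, 7, 10, 11, 16.

6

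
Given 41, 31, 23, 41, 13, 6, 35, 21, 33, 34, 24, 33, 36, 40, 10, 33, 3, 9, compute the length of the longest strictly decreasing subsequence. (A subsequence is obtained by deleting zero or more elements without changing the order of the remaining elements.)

6

Let dp[i] be the longest decreasing subsequence ending at position i. Then dp = [1, 2, 3, 1, 4, 5, 2, 4, 3, 3, 4, 4, 2, 2, 5, 4, 6, 6].
The maximum is 6; one witness is 41, 31, 23, 13, 6, 3 at positions 1,2,3,5,6,17.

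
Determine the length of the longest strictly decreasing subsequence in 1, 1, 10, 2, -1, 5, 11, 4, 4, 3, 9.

4

Scanning left to right, the best length ending at each element is: 1→1, 1→1, 10→1, 2→2, -1→3, 5→2, 11→1, 4→3, 4→3, 3→4, 9→2.
So the longest decreasing subsequence has length 4, e.g. 10, 5, 4, 3.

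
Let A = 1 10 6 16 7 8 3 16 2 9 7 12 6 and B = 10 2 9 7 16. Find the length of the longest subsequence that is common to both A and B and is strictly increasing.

2

A longest common strictly increasing subsequence is 2, 9 (length 2); it appears in order in both A and B, and no longer such subsequence exists.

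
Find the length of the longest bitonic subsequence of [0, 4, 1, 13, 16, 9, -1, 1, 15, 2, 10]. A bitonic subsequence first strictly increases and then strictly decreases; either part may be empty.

6

Let inc[i] be the LIS ending at i and dec[i] the longest strictly decreasing subsequence starting at i. inc = [1, 2, 2, 3, 4, 3, 1, 2, 4, 3, 4], dec = [2, 3, 2, 3, 3, 2, 1, 1, 2, 1, 1].
max_i inc[i]+dec[i]−1 = 6, with one witness 0, 4, 13, 16, 15, 10.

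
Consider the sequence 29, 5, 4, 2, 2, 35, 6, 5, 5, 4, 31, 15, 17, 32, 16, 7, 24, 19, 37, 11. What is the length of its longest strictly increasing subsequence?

6

Scanning left to right, the best length ending at each element is: 29→1, 5→1, 4→1, 2→1, 2→1, 35→2, 6→2, 5→2, 5→2, 4→2, 31→3, 15→3, 17→4, 32→5, 16→4, 7→3, 24→5, 19→5, 37→6, 11→4.
So the longest increasing subsequence has length 6, e.g. 5, 6, 15, 17, 32, 37.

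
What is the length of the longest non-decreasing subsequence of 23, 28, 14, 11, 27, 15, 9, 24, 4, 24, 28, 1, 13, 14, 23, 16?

One longest non-decreasing subsequence is 14, 15, 24, 24, 28 (positions 3,6,8,10,11), of length 5; no longer one exists.

5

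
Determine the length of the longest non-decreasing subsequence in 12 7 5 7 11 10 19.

4

One longest non-decreasing subsequence is 7, 7, 11, 19 (positions 2,4,5,7), of length 4; no longer one exists.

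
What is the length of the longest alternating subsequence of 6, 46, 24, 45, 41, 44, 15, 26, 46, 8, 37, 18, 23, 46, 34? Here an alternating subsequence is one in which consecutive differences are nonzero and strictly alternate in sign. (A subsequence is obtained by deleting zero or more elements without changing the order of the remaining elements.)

13

A longest alternating subsequence is 6, 46, 24, 45, 41, 44, 15, 26, 8, 37, 18, 46, 34 (positions 1,2,3,4,5,6,7,8,10,11,12,14,15); its 12 consecutive differences strictly alternate in sign, and length 13 is optimal.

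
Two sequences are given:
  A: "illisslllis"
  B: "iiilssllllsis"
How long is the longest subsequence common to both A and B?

9

Backtracking the LCS table gives one alignment: i (A1,B3) → l (A3,B4) → s (A5,B5) → s (A6,B6) → l (A7,B8) → l (A8,B9) → l (A9,B10) → i (A10,B12) → s (A11,B13).
So the longest common subsequence has length 9.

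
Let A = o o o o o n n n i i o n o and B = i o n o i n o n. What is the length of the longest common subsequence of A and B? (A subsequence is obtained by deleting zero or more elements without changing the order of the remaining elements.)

A longest common subsequence is oonon (length 5); the LCS DP confirms no longer common subsequence exists.

5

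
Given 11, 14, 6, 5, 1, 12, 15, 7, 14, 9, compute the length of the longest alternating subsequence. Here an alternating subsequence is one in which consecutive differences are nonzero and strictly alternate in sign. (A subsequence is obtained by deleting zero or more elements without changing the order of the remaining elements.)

7

A longest alternating subsequence is 11, 14, 6, 12, 7, 14, 9 (positions 1,2,3,6,8,9,10); its 6 consecutive differences strictly alternate in sign, and length 7 is optimal.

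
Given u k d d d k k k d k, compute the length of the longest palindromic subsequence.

Using dp[i][j] = 2 + dp[i+1][j−1] if the ends match, else max(dp[i+1][j], dp[i][j−1]):
dp[1][10] = 7. A witness is kdkkkdk at positions 2,3,6,7,8,9,10.

7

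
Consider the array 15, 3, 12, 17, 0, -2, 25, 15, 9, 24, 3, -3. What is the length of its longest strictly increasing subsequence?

4

Let dp[i] be the longest increasing subsequence ending at position i. Then dp = [1, 1, 2, 3, 1, 1, 4, 3, 2, 4, 2, 1].
The maximum is 4; one witness is 3, 12, 17, 25 at positions 2,3,4,7.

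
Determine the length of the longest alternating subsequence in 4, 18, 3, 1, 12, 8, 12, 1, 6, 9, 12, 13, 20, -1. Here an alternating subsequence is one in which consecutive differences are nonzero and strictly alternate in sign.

9

A longest alternating subsequence is 4, 18, 3, 12, 8, 12, 1, 6, -1 (positions 1,2,3,5,6,7,8,9,14); its 8 consecutive differences strictly alternate in sign, and length 9 is optimal.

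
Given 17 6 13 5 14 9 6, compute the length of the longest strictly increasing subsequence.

3

Let dp[i] be the longest increasing subsequence ending at position i. Then dp = [1, 1, 2, 1, 3, 2, 2].
The maximum is 3; one witness is 6, 13, 14 at positions 2,3,5.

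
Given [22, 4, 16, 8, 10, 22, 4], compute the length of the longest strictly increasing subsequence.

4

One longest increasing subsequence is 4, 8, 10, 22 (positions 2,4,5,6), of length 4; no longer one exists.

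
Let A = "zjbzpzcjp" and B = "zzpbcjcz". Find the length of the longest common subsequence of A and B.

5

Backtracking the LCS table gives one alignment: z (A1,B1) → z (A4,B2) → p (A5,B3) → c (A7,B5) → j (A8,B6).
So the longest common subsequence has length 5.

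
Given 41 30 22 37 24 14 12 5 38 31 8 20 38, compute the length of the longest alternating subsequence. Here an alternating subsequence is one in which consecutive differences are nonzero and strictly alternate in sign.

Track the best alternating length ending on an up-step vs a down-step at each position: up/down = 1/1, 1/2, 1/2, 3/2, 3/4, 1/4, 1/4, 1/4, 5/2, 5/6, 5/6, 7/6, 7/2.
The maximum over both is 7; one such subsequence is 41, 30, 37, 24, 38, 8, 20.

7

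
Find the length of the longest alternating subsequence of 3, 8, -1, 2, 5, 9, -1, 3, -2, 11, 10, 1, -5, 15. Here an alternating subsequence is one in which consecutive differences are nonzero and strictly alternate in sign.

A longest alternating subsequence is 3, 8, -1, 2, -1, 3, -2, 11, 10, 15 (positions 1,2,3,4,7,8,9,10,11,14); its 9 consecutive differences strictly alternate in sign, and length 10 is optimal.

10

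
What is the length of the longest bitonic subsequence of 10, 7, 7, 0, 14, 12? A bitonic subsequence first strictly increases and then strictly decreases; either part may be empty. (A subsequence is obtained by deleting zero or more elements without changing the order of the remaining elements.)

One longest bitonic subsequence is 10, 7, 0 (positions 1,3,4): it rises to 10 then falls. Length 3 is optimal.

3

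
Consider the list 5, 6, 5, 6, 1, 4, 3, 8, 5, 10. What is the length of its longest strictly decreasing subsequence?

4

Let dp[i] be the longest decreasing subsequence ending at position i. Then dp = [1, 1, 2, 1, 3, 3, 4, 1, 2, 1].
The maximum is 4; one witness is 6, 5, 4, 3 at positions 2,3,6,7.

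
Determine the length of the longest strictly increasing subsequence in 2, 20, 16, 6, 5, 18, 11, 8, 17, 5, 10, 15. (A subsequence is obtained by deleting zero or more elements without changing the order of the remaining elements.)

5

Let dp[i] be the longest increasing subsequence ending at position i. Then dp = [1, 2, 2, 2, 2, 3, 3, 3, 4, 2, 4, 5].
The maximum is 5; one witness is 2, 6, 8, 10, 15 at positions 1,4,8,11,12.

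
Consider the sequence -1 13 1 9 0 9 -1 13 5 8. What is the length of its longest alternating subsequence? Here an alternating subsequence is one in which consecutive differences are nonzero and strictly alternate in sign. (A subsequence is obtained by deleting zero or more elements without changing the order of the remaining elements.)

A longest alternating subsequence is -1, 13, 1, 9, 0, 9, -1, 13, 5, 8 (positions 1,2,3,4,5,6,7,8,9,10); its 9 consecutive differences strictly alternate in sign, and length 10 is optimal.

10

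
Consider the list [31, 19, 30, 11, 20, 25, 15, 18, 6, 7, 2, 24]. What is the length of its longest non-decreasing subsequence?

4

Let dp[i] be the longest non-decreasing subsequence ending at position i. Then dp = [1, 1, 2, 1, 2, 3, 2, 3, 1, 2, 1, 4].
The maximum is 4; one witness is 11, 15, 18, 24 at positions 4,7,8,12.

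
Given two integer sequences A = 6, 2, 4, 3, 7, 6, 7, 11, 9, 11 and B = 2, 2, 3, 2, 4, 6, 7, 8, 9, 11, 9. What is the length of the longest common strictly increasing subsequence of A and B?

6

For each value that appears in both, track the longest common increasing run ending there.
The best achievable length is 6; one witness is 2, 3, 6, 7, 9, 11 (A-positions 2,4,6,7,9,10, B-positions 1,3,6,7,9,10).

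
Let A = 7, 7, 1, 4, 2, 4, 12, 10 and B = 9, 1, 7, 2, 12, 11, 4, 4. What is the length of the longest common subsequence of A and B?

A longest common subsequence is 7, 4, 4 (length 3); the LCS DP confirms no longer common subsequence exists.

3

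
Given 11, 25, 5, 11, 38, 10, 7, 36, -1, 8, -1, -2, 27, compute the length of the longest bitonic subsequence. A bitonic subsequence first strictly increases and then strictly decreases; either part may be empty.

7

Let inc[i] be the LIS ending at i and dec[i] the longest strictly decreasing subsequence starting at i. inc = [1, 2, 1, 2, 3, 2, 2, 3, 1, 3, 1, 1, 4], dec = [5, 6, 3, 5, 5, 4, 3, 4, 2, 3, 2, 1, 1].
max_i inc[i]+dec[i]−1 = 7, with one witness 11, 25, 11, 10, 8, -1, -2.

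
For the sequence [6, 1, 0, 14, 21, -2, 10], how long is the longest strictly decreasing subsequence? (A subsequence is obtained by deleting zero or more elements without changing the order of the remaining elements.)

One longest decreasing subsequence is 6, 1, 0, -2 (positions 1,2,3,6), of length 4; no longer one exists.

4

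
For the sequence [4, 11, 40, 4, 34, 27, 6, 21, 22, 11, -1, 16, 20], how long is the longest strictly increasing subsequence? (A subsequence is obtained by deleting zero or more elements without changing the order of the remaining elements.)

5

One longest increasing subsequence is 4, 6, 11, 16, 20 (positions 1,7,10,12,13), of length 5; no longer one exists.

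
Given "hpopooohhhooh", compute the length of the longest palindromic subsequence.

Using dp[i][j] = 2 + dp[i+1][j−1] if the ends match, else max(dp[i+1][j], dp[i][j−1]):
dp[1][13] = 9. A witness is hoohhhooh at positions 1,3,5,8,9,10,11,12,13.

9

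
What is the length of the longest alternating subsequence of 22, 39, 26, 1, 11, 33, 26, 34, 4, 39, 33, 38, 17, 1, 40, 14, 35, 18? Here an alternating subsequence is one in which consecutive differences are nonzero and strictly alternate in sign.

A longest alternating subsequence is 22, 39, 26, 33, 26, 34, 4, 39, 33, 38, 17, 40, 14, 35, 18 (positions 1,2,3,6,7,8,9,10,11,12,13,15,16,17,18); its 14 consecutive differences strictly alternate in sign, and length 15 is optimal.

15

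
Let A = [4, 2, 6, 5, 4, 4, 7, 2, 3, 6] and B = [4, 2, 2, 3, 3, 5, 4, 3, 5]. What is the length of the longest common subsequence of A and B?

Backtracking the LCS table gives one alignment: 4 (A1,B1) → 2 (A2,B3) → 5 (A4,B6) → 4 (A6,B7) → 3 (A9,B8).
So the longest common subsequence has length 5.

5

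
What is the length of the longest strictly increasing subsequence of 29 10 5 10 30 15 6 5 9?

One longest increasing subsequence is 5, 10, 30 (positions 3,4,5), of length 3; no longer one exists.

3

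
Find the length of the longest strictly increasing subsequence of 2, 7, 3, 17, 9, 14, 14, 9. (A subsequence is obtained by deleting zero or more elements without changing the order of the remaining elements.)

Scanning left to right, the best length ending at each element is: 2→1, 7→2, 3→2, 17→3, 9→3, 14→4, 14→4, 9→3.
So the longest increasing subsequence has length 4, e.g. 2, 7, 9, 14.

4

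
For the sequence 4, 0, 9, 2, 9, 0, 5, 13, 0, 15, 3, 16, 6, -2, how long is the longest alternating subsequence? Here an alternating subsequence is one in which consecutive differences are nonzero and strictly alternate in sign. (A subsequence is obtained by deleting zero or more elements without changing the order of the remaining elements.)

A longest alternating subsequence is 4, 0, 9, 2, 9, 0, 5, 0, 15, 3, 16, 6 (positions 1,2,3,4,5,6,7,9,10,11,12,13); its 11 consecutive differences strictly alternate in sign, and length 12 is optimal.

12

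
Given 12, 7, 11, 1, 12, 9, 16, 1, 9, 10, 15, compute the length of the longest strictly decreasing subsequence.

One longest decreasing subsequence is 12, 11, 9, 1 (positions 1,3,6,8), of length 4; no longer one exists.

4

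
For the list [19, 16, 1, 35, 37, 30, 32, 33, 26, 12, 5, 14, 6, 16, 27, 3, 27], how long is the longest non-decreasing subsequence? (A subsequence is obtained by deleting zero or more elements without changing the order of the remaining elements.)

6

One longest non-decreasing subsequence is 1, 12, 14, 16, 27, 27 (positions 3,10,12,14,15,17), of length 6; no longer one exists.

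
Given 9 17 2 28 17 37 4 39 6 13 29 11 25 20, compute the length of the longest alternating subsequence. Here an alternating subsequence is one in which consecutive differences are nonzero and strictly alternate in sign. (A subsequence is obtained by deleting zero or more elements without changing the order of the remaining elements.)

13

A longest alternating subsequence is 9, 17, 2, 28, 17, 37, 4, 39, 6, 13, 11, 25, 20 (positions 1,2,3,4,5,6,7,8,9,10,12,13,14); its 12 consecutive differences strictly alternate in sign, and length 13 is optimal.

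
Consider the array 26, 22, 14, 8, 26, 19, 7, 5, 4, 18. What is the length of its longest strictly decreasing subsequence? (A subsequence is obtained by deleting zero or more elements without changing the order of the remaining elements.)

7

Let dp[i] be the longest decreasing subsequence ending at position i. Then dp = [1, 2, 3, 4, 1, 3, 5, 6, 7, 4].
The maximum is 7; one witness is 26, 22, 14, 8, 7, 5, 4 at positions 1,2,3,4,7,8,9.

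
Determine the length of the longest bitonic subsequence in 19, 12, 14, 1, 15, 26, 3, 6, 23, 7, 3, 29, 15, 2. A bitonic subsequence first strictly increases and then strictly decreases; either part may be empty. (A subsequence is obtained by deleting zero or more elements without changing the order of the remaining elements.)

8

Let inc[i] be the LIS ending at i and dec[i] the longest strictly decreasing subsequence starting at i. inc = [1, 1, 2, 1, 3, 4, 2, 3, 4, 4, 2, 5, 5, 2], dec = [5, 4, 4, 1, 4, 5, 2, 3, 4, 3, 2, 3, 2, 1].
max_i inc[i]+dec[i]−1 = 8, with one witness 12, 14, 15, 26, 23, 7, 3, 2.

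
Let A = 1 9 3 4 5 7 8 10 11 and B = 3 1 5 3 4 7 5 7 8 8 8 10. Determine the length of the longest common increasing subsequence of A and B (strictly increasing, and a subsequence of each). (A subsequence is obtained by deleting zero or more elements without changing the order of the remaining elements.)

For each value that appears in both, track the longest common increasing run ending there.
The best achievable length is 7; one witness is 1, 3, 4, 5, 7, 8, 10 (A-positions 1,3,4,5,6,7,8, B-positions 2,4,5,7,8,9,12).

7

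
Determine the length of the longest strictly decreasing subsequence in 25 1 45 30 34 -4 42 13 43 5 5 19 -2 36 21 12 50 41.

Let dp[i] be the longest decreasing subsequence ending at position i. Then dp = [1, 2, 1, 2, 2, 3, 2, 3, 2, 4, 4, 3, 5, 3, 4, 5, 1, 3].
The maximum is 5; one witness is 45, 30, 13, 5, -2 at positions 3,4,8,10,13.

5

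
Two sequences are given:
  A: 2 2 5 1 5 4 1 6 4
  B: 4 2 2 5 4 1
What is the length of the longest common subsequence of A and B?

5

A longest common subsequence is 2, 2, 5, 4, 1 (length 5); the LCS DP confirms no longer common subsequence exists.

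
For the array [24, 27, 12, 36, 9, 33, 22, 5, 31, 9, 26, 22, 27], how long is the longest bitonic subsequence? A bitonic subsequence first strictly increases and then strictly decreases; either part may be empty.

7

Let inc[i] be the LIS ending at i and dec[i] the longest strictly decreasing subsequence starting at i. inc = [1, 2, 1, 3, 1, 3, 2, 1, 3, 2, 3, 3, 4], dec = [4, 4, 3, 5, 2, 4, 2, 1, 3, 1, 2, 1, 1].
max_i inc[i]+dec[i]−1 = 7, with one witness 24, 27, 36, 33, 31, 26, 22.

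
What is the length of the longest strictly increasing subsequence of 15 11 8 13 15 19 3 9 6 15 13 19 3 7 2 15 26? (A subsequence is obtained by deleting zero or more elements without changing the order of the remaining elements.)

5

Let dp[i] be the longest increasing subsequence ending at position i. Then dp = [1, 1, 1, 2, 3, 4, 1, 2, 2, 3, 3, 4, 1, 3, 1, 4, 5].
The maximum is 5; one witness is 11, 13, 15, 19, 26 at positions 2,4,5,6,17.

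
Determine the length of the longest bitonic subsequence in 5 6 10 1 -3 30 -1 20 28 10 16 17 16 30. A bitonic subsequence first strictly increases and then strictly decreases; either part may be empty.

7

One longest bitonic subsequence is 5, 6, 10, 30, 28, 17, 16 (positions 1,2,3,6,9,12,13): it rises to 30 then falls. Length 7 is optimal.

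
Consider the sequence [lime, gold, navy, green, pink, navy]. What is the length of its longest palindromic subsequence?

Using dp[i][j] = 2 + dp[i+1][j−1] if the ends match, else max(dp[i+1][j], dp[i][j−1]):
dp[1][6] = 3. A witness is navy pink navy at positions 3,5,6.

3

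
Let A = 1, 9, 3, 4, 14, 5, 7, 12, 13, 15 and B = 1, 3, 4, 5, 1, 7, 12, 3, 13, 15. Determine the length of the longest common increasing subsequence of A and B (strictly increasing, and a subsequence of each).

For each value that appears in both, track the longest common increasing run ending there.
The best achievable length is 8; one witness is 1, 3, 4, 5, 7, 12, 13, 15 (A-positions 1,3,4,6,7,8,9,10, B-positions 1,2,3,4,6,7,9,10).

8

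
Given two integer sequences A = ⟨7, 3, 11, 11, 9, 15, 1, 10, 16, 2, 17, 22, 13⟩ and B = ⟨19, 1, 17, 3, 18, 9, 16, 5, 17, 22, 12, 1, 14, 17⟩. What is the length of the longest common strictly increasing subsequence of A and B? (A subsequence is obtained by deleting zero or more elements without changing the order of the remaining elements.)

For each value that appears in both, track the longest common increasing run ending there.
The best achievable length is 5; one witness is 3, 9, 16, 17, 22 (A-positions 2,5,9,11,12, B-positions 4,6,7,9,10).

5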